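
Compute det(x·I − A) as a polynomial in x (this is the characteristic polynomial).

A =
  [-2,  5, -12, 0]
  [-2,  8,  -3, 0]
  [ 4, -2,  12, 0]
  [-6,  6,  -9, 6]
x^4 - 24*x^3 + 216*x^2 - 864*x + 1296

Expanding det(x·I − A) (e.g. by cofactor expansion or by noting that A is similar to its Jordan form J, which has the same characteristic polynomial as A) gives
  χ_A(x) = x^4 - 24*x^3 + 216*x^2 - 864*x + 1296
which factors as (x - 6)^4. The eigenvalues (with algebraic multiplicities) are λ = 6 with multiplicity 4.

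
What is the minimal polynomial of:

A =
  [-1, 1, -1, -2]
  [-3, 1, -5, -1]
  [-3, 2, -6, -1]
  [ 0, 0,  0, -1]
x^3 + 6*x^2 + 9*x + 4

The characteristic polynomial is χ_A(x) = (x + 1)^3*(x + 4), so the eigenvalues are known. The minimal polynomial is
  m_A(x) = Π_λ (x − λ)^{k_λ}
where k_λ is the size of the *largest* Jordan block for λ (equivalently, the smallest k with (A − λI)^k v = 0 for every generalised eigenvector v of λ).

  λ = -4: largest Jordan block has size 1, contributing (x + 4)
  λ = -1: largest Jordan block has size 2, contributing (x + 1)^2

So m_A(x) = (x + 1)^2*(x + 4) = x^3 + 6*x^2 + 9*x + 4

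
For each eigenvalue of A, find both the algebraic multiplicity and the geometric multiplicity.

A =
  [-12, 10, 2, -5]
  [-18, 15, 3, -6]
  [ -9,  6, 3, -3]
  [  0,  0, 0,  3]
λ = 0: alg = 1, geom = 1; λ = 3: alg = 3, geom = 2

Step 1 — factor the characteristic polynomial to read off the algebraic multiplicities:
  χ_A(x) = x*(x - 3)^3

Step 2 — compute geometric multiplicities via the rank-nullity identity g(λ) = n − rank(A − λI):
  rank(A − (0)·I) = 3, so dim ker(A − (0)·I) = n − 3 = 1
  rank(A − (3)·I) = 2, so dim ker(A − (3)·I) = n − 2 = 2

Summary:
  λ = 0: algebraic multiplicity = 1, geometric multiplicity = 1
  λ = 3: algebraic multiplicity = 3, geometric multiplicity = 2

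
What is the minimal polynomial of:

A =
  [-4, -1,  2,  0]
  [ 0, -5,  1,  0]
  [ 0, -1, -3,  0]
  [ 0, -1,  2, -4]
x^3 + 12*x^2 + 48*x + 64

The characteristic polynomial is χ_A(x) = (x + 4)^4, so the eigenvalues are known. The minimal polynomial is
  m_A(x) = Π_λ (x − λ)^{k_λ}
where k_λ is the size of the *largest* Jordan block for λ (equivalently, the smallest k with (A − λI)^k v = 0 for every generalised eigenvector v of λ).

  λ = -4: largest Jordan block has size 3, contributing (x + 4)^3

So m_A(x) = (x + 4)^3 = x^3 + 12*x^2 + 48*x + 64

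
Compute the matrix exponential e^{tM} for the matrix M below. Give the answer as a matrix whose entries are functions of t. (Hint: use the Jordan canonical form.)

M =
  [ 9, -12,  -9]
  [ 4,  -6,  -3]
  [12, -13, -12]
e^{tM} =
  [-6*t^2*exp(-3*t) + 12*t*exp(-3*t) + exp(-3*t), 9*t^2*exp(-3*t)/2 - 12*t*exp(-3*t), 9*t^2*exp(-3*t)/2 - 9*t*exp(-3*t)]
  [4*t*exp(-3*t), -3*t*exp(-3*t) + exp(-3*t), -3*t*exp(-3*t)]
  [-8*t^2*exp(-3*t) + 12*t*exp(-3*t), 6*t^2*exp(-3*t) - 13*t*exp(-3*t), 6*t^2*exp(-3*t) - 9*t*exp(-3*t) + exp(-3*t)]

Strategy: write M = P · J · P⁻¹ where J is a Jordan canonical form, so e^{tM} = P · e^{tJ} · P⁻¹, and e^{tJ} can be computed block-by-block.

M has Jordan form
J =
  [-3,  1,  0]
  [ 0, -3,  1]
  [ 0,  0, -3]
(up to reordering of blocks).

Per-block formulas:
  For a 3×3 Jordan block J_3(-3): exp(t · J_3(-3)) = e^(-3t)·(I + t·N + (t^2/2)·N^2), where N is the 3×3 nilpotent shift.

After assembling e^{tJ} and conjugating by P, we get:

e^{tM} =
  [-6*t^2*exp(-3*t) + 12*t*exp(-3*t) + exp(-3*t), 9*t^2*exp(-3*t)/2 - 12*t*exp(-3*t), 9*t^2*exp(-3*t)/2 - 9*t*exp(-3*t)]
  [4*t*exp(-3*t), -3*t*exp(-3*t) + exp(-3*t), -3*t*exp(-3*t)]
  [-8*t^2*exp(-3*t) + 12*t*exp(-3*t), 6*t^2*exp(-3*t) - 13*t*exp(-3*t), 6*t^2*exp(-3*t) - 9*t*exp(-3*t) + exp(-3*t)]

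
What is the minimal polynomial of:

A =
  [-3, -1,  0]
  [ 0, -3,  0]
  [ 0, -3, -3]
x^2 + 6*x + 9

The characteristic polynomial is χ_A(x) = (x + 3)^3, so the eigenvalues are known. The minimal polynomial is
  m_A(x) = Π_λ (x − λ)^{k_λ}
where k_λ is the size of the *largest* Jordan block for λ (equivalently, the smallest k with (A − λI)^k v = 0 for every generalised eigenvector v of λ).

  λ = -3: largest Jordan block has size 2, contributing (x + 3)^2

So m_A(x) = (x + 3)^2 = x^2 + 6*x + 9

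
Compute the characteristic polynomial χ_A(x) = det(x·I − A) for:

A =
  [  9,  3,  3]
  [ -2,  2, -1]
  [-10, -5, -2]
x^3 - 9*x^2 + 27*x - 27

Expanding det(x·I − A) (e.g. by cofactor expansion or by noting that A is similar to its Jordan form J, which has the same characteristic polynomial as A) gives
  χ_A(x) = x^3 - 9*x^2 + 27*x - 27
which factors as (x - 3)^3. The eigenvalues (with algebraic multiplicities) are λ = 3 with multiplicity 3.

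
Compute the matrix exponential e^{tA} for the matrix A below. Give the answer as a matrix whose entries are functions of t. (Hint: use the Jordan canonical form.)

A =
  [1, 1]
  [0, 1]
e^{tA} =
  [exp(t), t*exp(t)]
  [0, exp(t)]

Strategy: write A = P · J · P⁻¹ where J is a Jordan canonical form, so e^{tA} = P · e^{tJ} · P⁻¹, and e^{tJ} can be computed block-by-block.

A has Jordan form
J =
  [1, 1]
  [0, 1]
(up to reordering of blocks).

Per-block formulas:
  For a 2×2 Jordan block J_2(1): exp(t · J_2(1)) = e^(1t)·(I + t·N), where N is the 2×2 nilpotent shift.

After assembling e^{tJ} and conjugating by P, we get:

e^{tA} =
  [exp(t), t*exp(t)]
  [0, exp(t)]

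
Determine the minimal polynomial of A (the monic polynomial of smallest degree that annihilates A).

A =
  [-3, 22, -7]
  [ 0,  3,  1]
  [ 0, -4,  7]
x^3 - 7*x^2 - 5*x + 75

The characteristic polynomial is χ_A(x) = (x - 5)^2*(x + 3), so the eigenvalues are known. The minimal polynomial is
  m_A(x) = Π_λ (x − λ)^{k_λ}
where k_λ is the size of the *largest* Jordan block for λ (equivalently, the smallest k with (A − λI)^k v = 0 for every generalised eigenvector v of λ).

  λ = -3: largest Jordan block has size 1, contributing (x + 3)
  λ = 5: largest Jordan block has size 2, contributing (x − 5)^2

So m_A(x) = (x - 5)^2*(x + 3) = x^3 - 7*x^2 - 5*x + 75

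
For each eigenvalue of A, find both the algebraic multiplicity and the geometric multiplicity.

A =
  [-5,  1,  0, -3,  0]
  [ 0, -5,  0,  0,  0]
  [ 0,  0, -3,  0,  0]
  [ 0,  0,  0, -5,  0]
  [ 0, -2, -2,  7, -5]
λ = -5: alg = 4, geom = 2; λ = -3: alg = 1, geom = 1

Step 1 — factor the characteristic polynomial to read off the algebraic multiplicities:
  χ_A(x) = (x + 3)*(x + 5)^4

Step 2 — compute geometric multiplicities via the rank-nullity identity g(λ) = n − rank(A − λI):
  rank(A − (-5)·I) = 3, so dim ker(A − (-5)·I) = n − 3 = 2
  rank(A − (-3)·I) = 4, so dim ker(A − (-3)·I) = n − 4 = 1

Summary:
  λ = -5: algebraic multiplicity = 4, geometric multiplicity = 2
  λ = -3: algebraic multiplicity = 1, geometric multiplicity = 1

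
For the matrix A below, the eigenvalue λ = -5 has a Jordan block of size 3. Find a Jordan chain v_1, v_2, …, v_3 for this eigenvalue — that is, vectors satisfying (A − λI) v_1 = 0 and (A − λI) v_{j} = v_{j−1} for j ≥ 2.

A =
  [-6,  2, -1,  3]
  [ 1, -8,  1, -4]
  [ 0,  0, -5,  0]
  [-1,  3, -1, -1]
A Jordan chain for λ = -5 of length 3:
v_1 = (1, -1, 0, 1)ᵀ
v_2 = (2, -3, 0, 3)ᵀ
v_3 = (0, 1, 0, 0)ᵀ

Let N = A − (-5)·I. We want v_3 with N^3 v_3 = 0 but N^2 v_3 ≠ 0; then v_{j-1} := N · v_j for j = 3, …, 2.

Pick v_3 = (0, 1, 0, 0)ᵀ.
Then v_2 = N · v_3 = (2, -3, 0, 3)ᵀ.
Then v_1 = N · v_2 = (1, -1, 0, 1)ᵀ.

Sanity check: (A − (-5)·I) v_1 = (0, 0, 0, 0)ᵀ = 0. ✓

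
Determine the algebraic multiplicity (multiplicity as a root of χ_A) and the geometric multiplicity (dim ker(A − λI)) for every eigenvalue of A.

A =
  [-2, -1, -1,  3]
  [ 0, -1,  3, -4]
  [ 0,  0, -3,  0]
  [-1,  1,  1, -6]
λ = -3: alg = 4, geom = 2

Step 1 — factor the characteristic polynomial to read off the algebraic multiplicities:
  χ_A(x) = (x + 3)^4

Step 2 — compute geometric multiplicities via the rank-nullity identity g(λ) = n − rank(A − λI):
  rank(A − (-3)·I) = 2, so dim ker(A − (-3)·I) = n − 2 = 2

Summary:
  λ = -3: algebraic multiplicity = 4, geometric multiplicity = 2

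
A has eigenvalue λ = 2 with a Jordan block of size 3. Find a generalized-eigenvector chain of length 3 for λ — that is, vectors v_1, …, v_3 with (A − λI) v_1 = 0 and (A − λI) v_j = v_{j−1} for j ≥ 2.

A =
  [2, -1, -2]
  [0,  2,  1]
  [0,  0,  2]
A Jordan chain for λ = 2 of length 3:
v_1 = (-1, 0, 0)ᵀ
v_2 = (-2, 1, 0)ᵀ
v_3 = (0, 0, 1)ᵀ

Let N = A − (2)·I. We want v_3 with N^3 v_3 = 0 but N^2 v_3 ≠ 0; then v_{j-1} := N · v_j for j = 3, …, 2.

Pick v_3 = (0, 0, 1)ᵀ.
Then v_2 = N · v_3 = (-2, 1, 0)ᵀ.
Then v_1 = N · v_2 = (-1, 0, 0)ᵀ.

Sanity check: (A − (2)·I) v_1 = (0, 0, 0)ᵀ = 0. ✓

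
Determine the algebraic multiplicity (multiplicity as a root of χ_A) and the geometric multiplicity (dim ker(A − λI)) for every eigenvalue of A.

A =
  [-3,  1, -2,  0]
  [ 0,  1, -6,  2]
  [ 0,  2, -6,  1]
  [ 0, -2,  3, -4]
λ = -3: alg = 4, geom = 2

Step 1 — factor the characteristic polynomial to read off the algebraic multiplicities:
  χ_A(x) = (x + 3)^4

Step 2 — compute geometric multiplicities via the rank-nullity identity g(λ) = n − rank(A − λI):
  rank(A − (-3)·I) = 2, so dim ker(A − (-3)·I) = n − 2 = 2

Summary:
  λ = -3: algebraic multiplicity = 4, geometric multiplicity = 2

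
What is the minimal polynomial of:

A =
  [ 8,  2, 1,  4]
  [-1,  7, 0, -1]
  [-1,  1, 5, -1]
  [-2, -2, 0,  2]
x^4 - 22*x^3 + 180*x^2 - 648*x + 864

The characteristic polynomial is χ_A(x) = (x - 6)^3*(x - 4), so the eigenvalues are known. The minimal polynomial is
  m_A(x) = Π_λ (x − λ)^{k_λ}
where k_λ is the size of the *largest* Jordan block for λ (equivalently, the smallest k with (A − λI)^k v = 0 for every generalised eigenvector v of λ).

  λ = 4: largest Jordan block has size 1, contributing (x − 4)
  λ = 6: largest Jordan block has size 3, contributing (x − 6)^3

So m_A(x) = (x - 6)^3*(x - 4) = x^4 - 22*x^3 + 180*x^2 - 648*x + 864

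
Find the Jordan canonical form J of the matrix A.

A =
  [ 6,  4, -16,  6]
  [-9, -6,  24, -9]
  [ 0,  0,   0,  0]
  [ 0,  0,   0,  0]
J_2(0) ⊕ J_1(0) ⊕ J_1(0)

The characteristic polynomial is
  det(x·I − A) = x^4

Eigenvalues and multiplicities (the geometric multiplicity of λ is n − rank(A − λI), which equals the number of Jordan blocks for λ):
  λ = 0: algebraic multiplicity = 4, geometric multiplicity = 3

Determining the block sizes for each eigenvalue:
  λ = 0: 3 blocks summing to 4 forces exactly one block of size 2 and the rest size 1 → block sizes [2, 1, 1]

Assembling the blocks gives a Jordan form
J =
  [0, 1, 0, 0]
  [0, 0, 0, 0]
  [0, 0, 0, 0]
  [0, 0, 0, 0]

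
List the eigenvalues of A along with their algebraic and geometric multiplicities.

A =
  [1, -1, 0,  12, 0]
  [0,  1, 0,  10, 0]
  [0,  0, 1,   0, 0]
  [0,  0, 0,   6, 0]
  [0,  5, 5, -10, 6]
λ = 1: alg = 3, geom = 2; λ = 6: alg = 2, geom = 2

Step 1 — factor the characteristic polynomial to read off the algebraic multiplicities:
  χ_A(x) = (x - 6)^2*(x - 1)^3

Step 2 — compute geometric multiplicities via the rank-nullity identity g(λ) = n − rank(A − λI):
  rank(A − (1)·I) = 3, so dim ker(A − (1)·I) = n − 3 = 2
  rank(A − (6)·I) = 3, so dim ker(A − (6)·I) = n − 3 = 2

Summary:
  λ = 1: algebraic multiplicity = 3, geometric multiplicity = 2
  λ = 6: algebraic multiplicity = 2, geometric multiplicity = 2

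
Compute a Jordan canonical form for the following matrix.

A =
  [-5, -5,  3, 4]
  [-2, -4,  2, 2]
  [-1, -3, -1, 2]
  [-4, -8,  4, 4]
J_2(-2) ⊕ J_1(-2) ⊕ J_1(0)

The characteristic polynomial is
  det(x·I − A) = x^4 + 6*x^3 + 12*x^2 + 8*x = x*(x + 2)^3

Eigenvalues and multiplicities (the geometric multiplicity of λ is n − rank(A − λI), which equals the number of Jordan blocks for λ):
  λ = -2: algebraic multiplicity = 3, geometric multiplicity = 2
  λ = 0: algebraic multiplicity = 1, geometric multiplicity = 1

Determining the block sizes for each eigenvalue:
  λ = -2: 2 blocks summing to 3 forces exactly one block of size 2 and the rest size 1 → block sizes [2, 1]
  λ = 0: one block (gm = 1), so the single block has size am = 1 → block sizes [1]

Assembling the blocks gives a Jordan form
J =
  [-2,  1,  0, 0]
  [ 0, -2,  0, 0]
  [ 0,  0, -2, 0]
  [ 0,  0,  0, 0]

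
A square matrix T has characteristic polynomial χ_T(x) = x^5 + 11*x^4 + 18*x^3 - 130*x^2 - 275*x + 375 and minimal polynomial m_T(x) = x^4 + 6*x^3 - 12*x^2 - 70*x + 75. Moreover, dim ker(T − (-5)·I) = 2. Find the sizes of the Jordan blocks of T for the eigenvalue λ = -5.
Block sizes for λ = -5: [2, 1]

Step 1 — from the characteristic polynomial, algebraic multiplicity of λ = -5 is 3. From dim ker(T − (-5)·I) = 2, there are exactly 2 Jordan blocks for λ = -5.
Step 2 — from the minimal polynomial, the factor (x + 5)^2 tells us the largest block for λ = -5 has size 2.
Step 3 — with total size 3, 2 blocks, and largest block 2, the block sizes (in nonincreasing order) are [2, 1].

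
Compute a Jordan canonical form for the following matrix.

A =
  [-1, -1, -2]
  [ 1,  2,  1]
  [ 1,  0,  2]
J_3(1)

The characteristic polynomial is
  det(x·I − A) = x^3 - 3*x^2 + 3*x - 1 = (x - 1)^3

Eigenvalues and multiplicities (the geometric multiplicity of λ is n − rank(A − λI), which equals the number of Jordan blocks for λ):
  λ = 1: algebraic multiplicity = 3, geometric multiplicity = 1

Determining the block sizes for each eigenvalue:
  λ = 1: one block (gm = 1), so the single block has size am = 3 → block sizes [3]

Assembling the blocks gives a Jordan form
J =
  [1, 1, 0]
  [0, 1, 1]
  [0, 0, 1]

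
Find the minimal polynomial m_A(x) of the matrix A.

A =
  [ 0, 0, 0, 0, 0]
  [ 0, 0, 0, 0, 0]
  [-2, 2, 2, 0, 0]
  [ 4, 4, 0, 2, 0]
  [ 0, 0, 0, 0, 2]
x^2 - 2*x

The characteristic polynomial is χ_A(x) = x^2*(x - 2)^3, so the eigenvalues are known. The minimal polynomial is
  m_A(x) = Π_λ (x − λ)^{k_λ}
where k_λ is the size of the *largest* Jordan block for λ (equivalently, the smallest k with (A − λI)^k v = 0 for every generalised eigenvector v of λ).

  λ = 0: largest Jordan block has size 1, contributing (x − 0)
  λ = 2: largest Jordan block has size 1, contributing (x − 2)

So m_A(x) = x*(x - 2) = x^2 - 2*x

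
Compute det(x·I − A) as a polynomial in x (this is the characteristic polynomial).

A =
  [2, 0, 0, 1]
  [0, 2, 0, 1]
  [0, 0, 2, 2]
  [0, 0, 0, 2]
x^4 - 8*x^3 + 24*x^2 - 32*x + 16

Expanding det(x·I − A) (e.g. by cofactor expansion or by noting that A is similar to its Jordan form J, which has the same characteristic polynomial as A) gives
  χ_A(x) = x^4 - 8*x^3 + 24*x^2 - 32*x + 16
which factors as (x - 2)^4. The eigenvalues (with algebraic multiplicities) are λ = 2 with multiplicity 4.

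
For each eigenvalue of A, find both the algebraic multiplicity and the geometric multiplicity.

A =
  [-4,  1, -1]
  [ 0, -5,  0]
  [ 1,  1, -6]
λ = -5: alg = 3, geom = 2

Step 1 — factor the characteristic polynomial to read off the algebraic multiplicities:
  χ_A(x) = (x + 5)^3

Step 2 — compute geometric multiplicities via the rank-nullity identity g(λ) = n − rank(A − λI):
  rank(A − (-5)·I) = 1, so dim ker(A − (-5)·I) = n − 1 = 2

Summary:
  λ = -5: algebraic multiplicity = 3, geometric multiplicity = 2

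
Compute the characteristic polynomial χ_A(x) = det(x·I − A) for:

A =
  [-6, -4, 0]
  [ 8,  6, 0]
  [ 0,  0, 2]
x^3 - 2*x^2 - 4*x + 8

Expanding det(x·I − A) (e.g. by cofactor expansion or by noting that A is similar to its Jordan form J, which has the same characteristic polynomial as A) gives
  χ_A(x) = x^3 - 2*x^2 - 4*x + 8
which factors as (x - 2)^2*(x + 2). The eigenvalues (with algebraic multiplicities) are λ = -2 with multiplicity 1, λ = 2 with multiplicity 2.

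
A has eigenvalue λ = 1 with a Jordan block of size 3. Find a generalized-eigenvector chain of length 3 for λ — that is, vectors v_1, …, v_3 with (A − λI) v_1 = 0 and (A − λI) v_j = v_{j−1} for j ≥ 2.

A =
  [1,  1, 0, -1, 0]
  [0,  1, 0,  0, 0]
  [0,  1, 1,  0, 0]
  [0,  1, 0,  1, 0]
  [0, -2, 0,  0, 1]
A Jordan chain for λ = 1 of length 3:
v_1 = (-1, 0, 0, 0, 0)ᵀ
v_2 = (1, 0, 1, 1, -2)ᵀ
v_3 = (0, 1, 0, 0, 0)ᵀ

Let N = A − (1)·I. We want v_3 with N^3 v_3 = 0 but N^2 v_3 ≠ 0; then v_{j-1} := N · v_j for j = 3, …, 2.

Pick v_3 = (0, 1, 0, 0, 0)ᵀ.
Then v_2 = N · v_3 = (1, 0, 1, 1, -2)ᵀ.
Then v_1 = N · v_2 = (-1, 0, 0, 0, 0)ᵀ.

Sanity check: (A − (1)·I) v_1 = (0, 0, 0, 0, 0)ᵀ = 0. ✓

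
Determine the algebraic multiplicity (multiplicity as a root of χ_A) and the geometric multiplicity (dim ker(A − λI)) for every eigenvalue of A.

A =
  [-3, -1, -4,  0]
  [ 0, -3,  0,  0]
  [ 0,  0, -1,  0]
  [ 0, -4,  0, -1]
λ = -3: alg = 2, geom = 1; λ = -1: alg = 2, geom = 2

Step 1 — factor the characteristic polynomial to read off the algebraic multiplicities:
  χ_A(x) = (x + 1)^2*(x + 3)^2

Step 2 — compute geometric multiplicities via the rank-nullity identity g(λ) = n − rank(A − λI):
  rank(A − (-3)·I) = 3, so dim ker(A − (-3)·I) = n − 3 = 1
  rank(A − (-1)·I) = 2, so dim ker(A − (-1)·I) = n − 2 = 2

Summary:
  λ = -3: algebraic multiplicity = 2, geometric multiplicity = 1
  λ = -1: algebraic multiplicity = 2, geometric multiplicity = 2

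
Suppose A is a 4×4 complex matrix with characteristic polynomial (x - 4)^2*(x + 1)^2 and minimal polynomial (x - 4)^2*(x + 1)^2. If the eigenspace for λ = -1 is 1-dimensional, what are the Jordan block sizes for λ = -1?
Block sizes for λ = -1: [2]

Step 1 — from the characteristic polynomial, algebraic multiplicity of λ = -1 is 2. From dim ker(A − (-1)·I) = 1, there are exactly 1 Jordan blocks for λ = -1.
Step 2 — from the minimal polynomial, the factor (x + 1)^2 tells us the largest block for λ = -1 has size 2.
Step 3 — with total size 2, 1 blocks, and largest block 2, the block sizes (in nonincreasing order) are [2].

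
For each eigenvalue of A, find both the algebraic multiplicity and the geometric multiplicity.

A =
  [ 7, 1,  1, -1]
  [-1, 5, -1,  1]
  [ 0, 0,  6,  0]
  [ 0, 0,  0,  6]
λ = 6: alg = 4, geom = 3

Step 1 — factor the characteristic polynomial to read off the algebraic multiplicities:
  χ_A(x) = (x - 6)^4

Step 2 — compute geometric multiplicities via the rank-nullity identity g(λ) = n − rank(A − λI):
  rank(A − (6)·I) = 1, so dim ker(A − (6)·I) = n − 1 = 3

Summary:
  λ = 6: algebraic multiplicity = 4, geometric multiplicity = 3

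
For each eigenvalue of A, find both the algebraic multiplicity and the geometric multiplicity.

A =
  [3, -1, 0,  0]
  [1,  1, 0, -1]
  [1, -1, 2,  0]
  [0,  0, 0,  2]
λ = 2: alg = 4, geom = 2

Step 1 — factor the characteristic polynomial to read off the algebraic multiplicities:
  χ_A(x) = (x - 2)^4

Step 2 — compute geometric multiplicities via the rank-nullity identity g(λ) = n − rank(A − λI):
  rank(A − (2)·I) = 2, so dim ker(A − (2)·I) = n − 2 = 2

Summary:
  λ = 2: algebraic multiplicity = 4, geometric multiplicity = 2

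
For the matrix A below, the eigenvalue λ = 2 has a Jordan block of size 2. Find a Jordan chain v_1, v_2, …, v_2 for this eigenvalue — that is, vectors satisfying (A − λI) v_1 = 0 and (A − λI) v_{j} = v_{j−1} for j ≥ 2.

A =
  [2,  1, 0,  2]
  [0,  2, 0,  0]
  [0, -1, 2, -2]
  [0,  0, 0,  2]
A Jordan chain for λ = 2 of length 2:
v_1 = (1, 0, -1, 0)ᵀ
v_2 = (0, 1, 0, 0)ᵀ

Let N = A − (2)·I. We want v_2 with N^2 v_2 = 0 but N^1 v_2 ≠ 0; then v_{j-1} := N · v_j for j = 2, …, 2.

Pick v_2 = (0, 1, 0, 0)ᵀ.
Then v_1 = N · v_2 = (1, 0, -1, 0)ᵀ.

Sanity check: (A − (2)·I) v_1 = (0, 0, 0, 0)ᵀ = 0. ✓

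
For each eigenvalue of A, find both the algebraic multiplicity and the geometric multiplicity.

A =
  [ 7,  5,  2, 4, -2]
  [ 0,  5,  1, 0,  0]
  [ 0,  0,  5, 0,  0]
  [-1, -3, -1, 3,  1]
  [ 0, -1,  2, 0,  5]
λ = 5: alg = 5, geom = 2

Step 1 — factor the characteristic polynomial to read off the algebraic multiplicities:
  χ_A(x) = (x - 5)^5

Step 2 — compute geometric multiplicities via the rank-nullity identity g(λ) = n − rank(A − λI):
  rank(A − (5)·I) = 3, so dim ker(A − (5)·I) = n − 3 = 2

Summary:
  λ = 5: algebraic multiplicity = 5, geometric multiplicity = 2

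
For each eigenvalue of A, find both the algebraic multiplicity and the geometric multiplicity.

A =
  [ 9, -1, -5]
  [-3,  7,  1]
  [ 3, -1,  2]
λ = 6: alg = 3, geom = 1

Step 1 — factor the characteristic polynomial to read off the algebraic multiplicities:
  χ_A(x) = (x - 6)^3

Step 2 — compute geometric multiplicities via the rank-nullity identity g(λ) = n − rank(A − λI):
  rank(A − (6)·I) = 2, so dim ker(A − (6)·I) = n − 2 = 1

Summary:
  λ = 6: algebraic multiplicity = 3, geometric multiplicity = 1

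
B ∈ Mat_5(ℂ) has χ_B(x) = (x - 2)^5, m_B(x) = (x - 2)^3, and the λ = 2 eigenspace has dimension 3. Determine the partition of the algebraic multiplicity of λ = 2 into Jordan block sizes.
Block sizes for λ = 2: [3, 1, 1]

Step 1 — from the characteristic polynomial, algebraic multiplicity of λ = 2 is 5. From dim ker(B − (2)·I) = 3, there are exactly 3 Jordan blocks for λ = 2.
Step 2 — from the minimal polynomial, the factor (x − 2)^3 tells us the largest block for λ = 2 has size 3.
Step 3 — with total size 5, 3 blocks, and largest block 3, the block sizes (in nonincreasing order) are [3, 1, 1].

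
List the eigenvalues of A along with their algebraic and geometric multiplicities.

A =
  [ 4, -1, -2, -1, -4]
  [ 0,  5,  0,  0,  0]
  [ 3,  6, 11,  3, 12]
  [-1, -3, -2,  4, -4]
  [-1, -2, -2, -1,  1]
λ = 5: alg = 5, geom = 3

Step 1 — factor the characteristic polynomial to read off the algebraic multiplicities:
  χ_A(x) = (x - 5)^5

Step 2 — compute geometric multiplicities via the rank-nullity identity g(λ) = n − rank(A − λI):
  rank(A − (5)·I) = 2, so dim ker(A − (5)·I) = n − 2 = 3

Summary:
  λ = 5: algebraic multiplicity = 5, geometric multiplicity = 3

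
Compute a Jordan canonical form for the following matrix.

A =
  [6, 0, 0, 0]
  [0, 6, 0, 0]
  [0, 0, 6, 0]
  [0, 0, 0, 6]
J_1(6) ⊕ J_1(6) ⊕ J_1(6) ⊕ J_1(6)

The characteristic polynomial is
  det(x·I − A) = x^4 - 24*x^3 + 216*x^2 - 864*x + 1296 = (x - 6)^4

Eigenvalues and multiplicities (the geometric multiplicity of λ is n − rank(A − λI), which equals the number of Jordan blocks for λ):
  λ = 6: algebraic multiplicity = 4, geometric multiplicity = 4

Determining the block sizes for each eigenvalue:
  λ = 6: gm = am = 4, so every block has size 1 → block sizes [1, 1, 1, 1]

Assembling the blocks gives a Jordan form
J =
  [6, 0, 0, 0]
  [0, 6, 0, 0]
  [0, 0, 6, 0]
  [0, 0, 0, 6]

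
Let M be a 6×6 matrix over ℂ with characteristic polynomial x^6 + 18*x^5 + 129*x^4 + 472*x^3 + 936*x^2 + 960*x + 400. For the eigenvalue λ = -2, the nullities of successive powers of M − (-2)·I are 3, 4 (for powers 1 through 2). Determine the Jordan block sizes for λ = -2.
Block sizes for λ = -2: [2, 1, 1]

From the dimensions of kernels of powers, the number of Jordan blocks of size at least j is d_j − d_{j−1} where d_j = dim ker(N^j) (with d_0 = 0). Computing the differences gives [3, 1].
The number of blocks of size exactly k is (#blocks of size ≥ k) − (#blocks of size ≥ k + 1), so the partition is: 2 block(s) of size 1, 1 block(s) of size 2.
In nonincreasing order the block sizes are [2, 1, 1].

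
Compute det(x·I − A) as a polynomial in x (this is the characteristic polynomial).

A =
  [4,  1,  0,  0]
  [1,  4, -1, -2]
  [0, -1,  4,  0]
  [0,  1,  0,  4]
x^4 - 16*x^3 + 96*x^2 - 256*x + 256

Expanding det(x·I − A) (e.g. by cofactor expansion or by noting that A is similar to its Jordan form J, which has the same characteristic polynomial as A) gives
  χ_A(x) = x^4 - 16*x^3 + 96*x^2 - 256*x + 256
which factors as (x - 4)^4. The eigenvalues (with algebraic multiplicities) are λ = 4 with multiplicity 4.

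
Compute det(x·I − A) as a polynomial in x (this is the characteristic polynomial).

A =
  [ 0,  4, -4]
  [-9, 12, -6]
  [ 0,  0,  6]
x^3 - 18*x^2 + 108*x - 216

Expanding det(x·I − A) (e.g. by cofactor expansion or by noting that A is similar to its Jordan form J, which has the same characteristic polynomial as A) gives
  χ_A(x) = x^3 - 18*x^2 + 108*x - 216
which factors as (x - 6)^3. The eigenvalues (with algebraic multiplicities) are λ = 6 with multiplicity 3.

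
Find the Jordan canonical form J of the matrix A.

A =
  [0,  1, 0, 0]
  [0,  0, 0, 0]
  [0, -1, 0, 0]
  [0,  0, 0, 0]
J_2(0) ⊕ J_1(0) ⊕ J_1(0)

The characteristic polynomial is
  det(x·I − A) = x^4

Eigenvalues and multiplicities (the geometric multiplicity of λ is n − rank(A − λI), which equals the number of Jordan blocks for λ):
  λ = 0: algebraic multiplicity = 4, geometric multiplicity = 3

Determining the block sizes for each eigenvalue:
  λ = 0: 3 blocks summing to 4 forces exactly one block of size 2 and the rest size 1 → block sizes [2, 1, 1]

Assembling the blocks gives a Jordan form
J =
  [0, 1, 0, 0]
  [0, 0, 0, 0]
  [0, 0, 0, 0]
  [0, 0, 0, 0]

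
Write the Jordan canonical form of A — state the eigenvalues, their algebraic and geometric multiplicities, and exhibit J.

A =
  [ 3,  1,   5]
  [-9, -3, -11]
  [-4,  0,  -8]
J_1(-4) ⊕ J_2(-2)

The characteristic polynomial is
  det(x·I − A) = x^3 + 8*x^2 + 20*x + 16 = (x + 2)^2*(x + 4)

Eigenvalues and multiplicities (the geometric multiplicity of λ is n − rank(A − λI), which equals the number of Jordan blocks for λ):
  λ = -4: algebraic multiplicity = 1, geometric multiplicity = 1
  λ = -2: algebraic multiplicity = 2, geometric multiplicity = 1

Determining the block sizes for each eigenvalue:
  λ = -4: one block (gm = 1), so the single block has size am = 1 → block sizes [1]
  λ = -2: one block (gm = 1), so the single block has size am = 2 → block sizes [2]

Assembling the blocks gives a Jordan form
J =
  [-4,  0,  0]
  [ 0, -2,  1]
  [ 0,  0, -2]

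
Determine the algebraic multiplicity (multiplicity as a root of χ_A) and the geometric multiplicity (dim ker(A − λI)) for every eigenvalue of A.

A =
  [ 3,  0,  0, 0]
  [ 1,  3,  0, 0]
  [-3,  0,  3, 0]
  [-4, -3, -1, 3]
λ = 3: alg = 4, geom = 2

Step 1 — factor the characteristic polynomial to read off the algebraic multiplicities:
  χ_A(x) = (x - 3)^4

Step 2 — compute geometric multiplicities via the rank-nullity identity g(λ) = n − rank(A − λI):
  rank(A − (3)·I) = 2, so dim ker(A − (3)·I) = n − 2 = 2

Summary:
  λ = 3: algebraic multiplicity = 4, geometric multiplicity = 2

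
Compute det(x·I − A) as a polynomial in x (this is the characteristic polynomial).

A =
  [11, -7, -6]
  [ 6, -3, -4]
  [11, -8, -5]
x^3 - 3*x^2 + 3*x - 1

Expanding det(x·I − A) (e.g. by cofactor expansion or by noting that A is similar to its Jordan form J, which has the same characteristic polynomial as A) gives
  χ_A(x) = x^3 - 3*x^2 + 3*x - 1
which factors as (x - 1)^3. The eigenvalues (with algebraic multiplicities) are λ = 1 with multiplicity 3.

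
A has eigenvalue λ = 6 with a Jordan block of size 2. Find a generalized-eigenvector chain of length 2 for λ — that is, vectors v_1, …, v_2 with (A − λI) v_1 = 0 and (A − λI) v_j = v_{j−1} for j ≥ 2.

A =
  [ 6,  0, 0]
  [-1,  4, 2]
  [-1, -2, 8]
A Jordan chain for λ = 6 of length 2:
v_1 = (0, -1, -1)ᵀ
v_2 = (1, 0, 0)ᵀ

Let N = A − (6)·I. We want v_2 with N^2 v_2 = 0 but N^1 v_2 ≠ 0; then v_{j-1} := N · v_j for j = 2, …, 2.

Pick v_2 = (1, 0, 0)ᵀ.
Then v_1 = N · v_2 = (0, -1, -1)ᵀ.

Sanity check: (A − (6)·I) v_1 = (0, 0, 0)ᵀ = 0. ✓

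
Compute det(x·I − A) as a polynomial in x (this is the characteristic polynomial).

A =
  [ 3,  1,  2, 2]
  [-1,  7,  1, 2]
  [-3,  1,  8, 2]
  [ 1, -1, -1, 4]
x^4 - 22*x^3 + 181*x^2 - 660*x + 900

Expanding det(x·I − A) (e.g. by cofactor expansion or by noting that A is similar to its Jordan form J, which has the same characteristic polynomial as A) gives
  χ_A(x) = x^4 - 22*x^3 + 181*x^2 - 660*x + 900
which factors as (x - 6)^2*(x - 5)^2. The eigenvalues (with algebraic multiplicities) are λ = 5 with multiplicity 2, λ = 6 with multiplicity 2.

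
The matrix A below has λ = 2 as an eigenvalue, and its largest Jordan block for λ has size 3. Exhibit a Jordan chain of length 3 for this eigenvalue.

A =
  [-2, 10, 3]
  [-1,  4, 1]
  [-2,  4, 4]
A Jordan chain for λ = 2 of length 3:
v_1 = (-8, -2, -4)ᵀ
v_2 = (10, 2, 4)ᵀ
v_3 = (0, 1, 0)ᵀ

Let N = A − (2)·I. We want v_3 with N^3 v_3 = 0 but N^2 v_3 ≠ 0; then v_{j-1} := N · v_j for j = 3, …, 2.

Pick v_3 = (0, 1, 0)ᵀ.
Then v_2 = N · v_3 = (10, 2, 4)ᵀ.
Then v_1 = N · v_2 = (-8, -2, -4)ᵀ.

Sanity check: (A − (2)·I) v_1 = (0, 0, 0)ᵀ = 0. ✓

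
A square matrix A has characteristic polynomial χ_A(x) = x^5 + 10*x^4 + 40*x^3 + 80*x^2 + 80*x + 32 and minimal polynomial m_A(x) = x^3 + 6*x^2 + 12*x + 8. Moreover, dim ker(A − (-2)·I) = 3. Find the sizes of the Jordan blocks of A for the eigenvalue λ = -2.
Block sizes for λ = -2: [3, 1, 1]

Step 1 — from the characteristic polynomial, algebraic multiplicity of λ = -2 is 5. From dim ker(A − (-2)·I) = 3, there are exactly 3 Jordan blocks for λ = -2.
Step 2 — from the minimal polynomial, the factor (x + 2)^3 tells us the largest block for λ = -2 has size 3.
Step 3 — with total size 5, 3 blocks, and largest block 3, the block sizes (in nonincreasing order) are [3, 1, 1].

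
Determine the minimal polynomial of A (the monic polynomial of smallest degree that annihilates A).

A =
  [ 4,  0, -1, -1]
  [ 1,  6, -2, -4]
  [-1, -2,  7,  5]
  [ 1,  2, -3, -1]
x^3 - 12*x^2 + 48*x - 64

The characteristic polynomial is χ_A(x) = (x - 4)^4, so the eigenvalues are known. The minimal polynomial is
  m_A(x) = Π_λ (x − λ)^{k_λ}
where k_λ is the size of the *largest* Jordan block for λ (equivalently, the smallest k with (A − λI)^k v = 0 for every generalised eigenvector v of λ).

  λ = 4: largest Jordan block has size 3, contributing (x − 4)^3

So m_A(x) = (x - 4)^3 = x^3 - 12*x^2 + 48*x - 64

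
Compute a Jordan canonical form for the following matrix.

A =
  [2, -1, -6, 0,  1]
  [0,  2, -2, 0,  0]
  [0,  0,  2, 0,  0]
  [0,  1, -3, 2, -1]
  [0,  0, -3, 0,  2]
J_3(2) ⊕ J_1(2) ⊕ J_1(2)

The characteristic polynomial is
  det(x·I − A) = x^5 - 10*x^4 + 40*x^3 - 80*x^2 + 80*x - 32 = (x - 2)^5

Eigenvalues and multiplicities (the geometric multiplicity of λ is n − rank(A − λI), which equals the number of Jordan blocks for λ):
  λ = 2: algebraic multiplicity = 5, geometric multiplicity = 3

Determining the block sizes for each eigenvalue:
  λ = 2: with am = 5 and gm = 3, the partition is not yet determined (e.g. several partitions of 5 into 3 parts exist). Let N = A − (2)·I. Computing rank(N^1) = 2, rank(N^2) = 1, rank(N^3) = 0; the number of blocks of size ≥ j is rank(N^{j−1}) − rank(N^j), giving [3, 1, 1]. So we have 1 block(s) of size 3, 2 block(s) of size 1 → block sizes [3, 1, 1]

Assembling the blocks gives a Jordan form
J =
  [2, 1, 0, 0, 0]
  [0, 2, 1, 0, 0]
  [0, 0, 2, 0, 0]
  [0, 0, 0, 2, 0]
  [0, 0, 0, 0, 2]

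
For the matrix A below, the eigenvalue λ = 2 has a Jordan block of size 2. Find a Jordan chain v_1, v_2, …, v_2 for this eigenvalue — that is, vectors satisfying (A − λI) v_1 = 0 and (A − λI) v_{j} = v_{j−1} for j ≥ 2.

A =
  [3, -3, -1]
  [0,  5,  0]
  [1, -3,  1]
A Jordan chain for λ = 2 of length 2:
v_1 = (1, 0, 1)ᵀ
v_2 = (1, 0, 0)ᵀ

Let N = A − (2)·I. We want v_2 with N^2 v_2 = 0 but N^1 v_2 ≠ 0; then v_{j-1} := N · v_j for j = 2, …, 2.

Pick v_2 = (1, 0, 0)ᵀ.
Then v_1 = N · v_2 = (1, 0, 1)ᵀ.

Sanity check: (A − (2)·I) v_1 = (0, 0, 0)ᵀ = 0. ✓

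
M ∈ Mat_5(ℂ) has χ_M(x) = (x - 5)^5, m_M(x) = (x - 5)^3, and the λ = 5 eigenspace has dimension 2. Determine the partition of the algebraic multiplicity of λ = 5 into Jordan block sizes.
Block sizes for λ = 5: [3, 2]

Step 1 — from the characteristic polynomial, algebraic multiplicity of λ = 5 is 5. From dim ker(M − (5)·I) = 2, there are exactly 2 Jordan blocks for λ = 5.
Step 2 — from the minimal polynomial, the factor (x − 5)^3 tells us the largest block for λ = 5 has size 3.
Step 3 — with total size 5, 2 blocks, and largest block 3, the block sizes (in nonincreasing order) are [3, 2].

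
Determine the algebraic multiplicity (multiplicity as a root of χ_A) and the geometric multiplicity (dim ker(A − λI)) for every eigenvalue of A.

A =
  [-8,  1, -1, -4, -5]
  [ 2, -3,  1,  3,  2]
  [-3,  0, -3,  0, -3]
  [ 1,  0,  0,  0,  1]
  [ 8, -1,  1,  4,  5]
λ = -3: alg = 3, geom = 1; λ = 0: alg = 2, geom = 1

Step 1 — factor the characteristic polynomial to read off the algebraic multiplicities:
  χ_A(x) = x^2*(x + 3)^3

Step 2 — compute geometric multiplicities via the rank-nullity identity g(λ) = n − rank(A − λI):
  rank(A − (-3)·I) = 4, so dim ker(A − (-3)·I) = n − 4 = 1
  rank(A − (0)·I) = 4, so dim ker(A − (0)·I) = n − 4 = 1

Summary:
  λ = -3: algebraic multiplicity = 3, geometric multiplicity = 1
  λ = 0: algebraic multiplicity = 2, geometric multiplicity = 1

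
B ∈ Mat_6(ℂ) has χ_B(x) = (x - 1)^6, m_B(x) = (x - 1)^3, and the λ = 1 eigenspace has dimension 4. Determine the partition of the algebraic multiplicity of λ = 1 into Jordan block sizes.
Block sizes for λ = 1: [3, 1, 1, 1]

Step 1 — from the characteristic polynomial, algebraic multiplicity of λ = 1 is 6. From dim ker(B − (1)·I) = 4, there are exactly 4 Jordan blocks for λ = 1.
Step 2 — from the minimal polynomial, the factor (x − 1)^3 tells us the largest block for λ = 1 has size 3.
Step 3 — with total size 6, 4 blocks, and largest block 3, the block sizes (in nonincreasing order) are [3, 1, 1, 1].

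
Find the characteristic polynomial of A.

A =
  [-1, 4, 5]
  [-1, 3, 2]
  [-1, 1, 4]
x^3 - 6*x^2 + 12*x - 8

Expanding det(x·I − A) (e.g. by cofactor expansion or by noting that A is similar to its Jordan form J, which has the same characteristic polynomial as A) gives
  χ_A(x) = x^3 - 6*x^2 + 12*x - 8
which factors as (x - 2)^3. The eigenvalues (with algebraic multiplicities) are λ = 2 with multiplicity 3.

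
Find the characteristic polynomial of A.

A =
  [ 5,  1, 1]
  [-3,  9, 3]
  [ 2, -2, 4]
x^3 - 18*x^2 + 108*x - 216

Expanding det(x·I − A) (e.g. by cofactor expansion or by noting that A is similar to its Jordan form J, which has the same characteristic polynomial as A) gives
  χ_A(x) = x^3 - 18*x^2 + 108*x - 216
which factors as (x - 6)^3. The eigenvalues (with algebraic multiplicities) are λ = 6 with multiplicity 3.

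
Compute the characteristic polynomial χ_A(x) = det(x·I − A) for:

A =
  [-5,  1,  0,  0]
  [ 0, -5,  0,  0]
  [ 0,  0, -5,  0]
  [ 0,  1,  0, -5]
x^4 + 20*x^3 + 150*x^2 + 500*x + 625

Expanding det(x·I − A) (e.g. by cofactor expansion or by noting that A is similar to its Jordan form J, which has the same characteristic polynomial as A) gives
  χ_A(x) = x^4 + 20*x^3 + 150*x^2 + 500*x + 625
which factors as (x + 5)^4. The eigenvalues (with algebraic multiplicities) are λ = -5 with multiplicity 4.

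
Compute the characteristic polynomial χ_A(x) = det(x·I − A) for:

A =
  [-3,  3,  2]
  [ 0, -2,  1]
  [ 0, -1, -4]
x^3 + 9*x^2 + 27*x + 27

Expanding det(x·I − A) (e.g. by cofactor expansion or by noting that A is similar to its Jordan form J, which has the same characteristic polynomial as A) gives
  χ_A(x) = x^3 + 9*x^2 + 27*x + 27
which factors as (x + 3)^3. The eigenvalues (with algebraic multiplicities) are λ = -3 with multiplicity 3.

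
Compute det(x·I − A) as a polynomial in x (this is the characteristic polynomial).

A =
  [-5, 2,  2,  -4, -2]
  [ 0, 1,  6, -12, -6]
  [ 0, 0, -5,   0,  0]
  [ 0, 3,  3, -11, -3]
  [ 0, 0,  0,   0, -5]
x^5 + 25*x^4 + 250*x^3 + 1250*x^2 + 3125*x + 3125

Expanding det(x·I − A) (e.g. by cofactor expansion or by noting that A is similar to its Jordan form J, which has the same characteristic polynomial as A) gives
  χ_A(x) = x^5 + 25*x^4 + 250*x^3 + 1250*x^2 + 3125*x + 3125
which factors as (x + 5)^5. The eigenvalues (with algebraic multiplicities) are λ = -5 with multiplicity 5.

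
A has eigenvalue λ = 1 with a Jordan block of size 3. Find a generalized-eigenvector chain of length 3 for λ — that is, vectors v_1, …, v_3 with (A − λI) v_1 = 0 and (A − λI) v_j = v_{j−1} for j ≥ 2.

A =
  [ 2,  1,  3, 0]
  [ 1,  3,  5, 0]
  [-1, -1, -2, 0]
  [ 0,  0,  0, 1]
A Jordan chain for λ = 1 of length 3:
v_1 = (-1, -2, 1, 0)ᵀ
v_2 = (1, 1, -1, 0)ᵀ
v_3 = (1, 0, 0, 0)ᵀ

Let N = A − (1)·I. We want v_3 with N^3 v_3 = 0 but N^2 v_3 ≠ 0; then v_{j-1} := N · v_j for j = 3, …, 2.

Pick v_3 = (1, 0, 0, 0)ᵀ.
Then v_2 = N · v_3 = (1, 1, -1, 0)ᵀ.
Then v_1 = N · v_2 = (-1, -2, 1, 0)ᵀ.

Sanity check: (A − (1)·I) v_1 = (0, 0, 0, 0)ᵀ = 0. ✓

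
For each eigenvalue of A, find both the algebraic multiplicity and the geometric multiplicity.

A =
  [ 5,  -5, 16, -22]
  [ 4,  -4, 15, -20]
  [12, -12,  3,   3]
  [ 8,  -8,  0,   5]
λ = 0: alg = 1, geom = 1; λ = 3: alg = 3, geom = 1

Step 1 — factor the characteristic polynomial to read off the algebraic multiplicities:
  χ_A(x) = x*(x - 3)^3

Step 2 — compute geometric multiplicities via the rank-nullity identity g(λ) = n − rank(A − λI):
  rank(A − (0)·I) = 3, so dim ker(A − (0)·I) = n − 3 = 1
  rank(A − (3)·I) = 3, so dim ker(A − (3)·I) = n − 3 = 1

Summary:
  λ = 0: algebraic multiplicity = 1, geometric multiplicity = 1
  λ = 3: algebraic multiplicity = 3, geometric multiplicity = 1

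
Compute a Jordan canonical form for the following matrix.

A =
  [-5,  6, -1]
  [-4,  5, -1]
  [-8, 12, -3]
J_2(-1) ⊕ J_1(-1)

The characteristic polynomial is
  det(x·I − A) = x^3 + 3*x^2 + 3*x + 1 = (x + 1)^3

Eigenvalues and multiplicities (the geometric multiplicity of λ is n − rank(A − λI), which equals the number of Jordan blocks for λ):
  λ = -1: algebraic multiplicity = 3, geometric multiplicity = 2

Determining the block sizes for each eigenvalue:
  λ = -1: 2 blocks summing to 3 forces exactly one block of size 2 and the rest size 1 → block sizes [2, 1]

Assembling the blocks gives a Jordan form
J =
  [-1,  1,  0]
  [ 0, -1,  0]
  [ 0,  0, -1]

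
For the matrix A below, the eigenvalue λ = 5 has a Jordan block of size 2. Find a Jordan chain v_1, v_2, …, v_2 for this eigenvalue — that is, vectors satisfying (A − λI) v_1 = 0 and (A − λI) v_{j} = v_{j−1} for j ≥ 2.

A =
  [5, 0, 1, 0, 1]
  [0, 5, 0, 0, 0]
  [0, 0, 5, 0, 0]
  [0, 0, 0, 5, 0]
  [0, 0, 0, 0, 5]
A Jordan chain for λ = 5 of length 2:
v_1 = (1, 0, 0, 0, 0)ᵀ
v_2 = (0, 0, 1, 0, 0)ᵀ

Let N = A − (5)·I. We want v_2 with N^2 v_2 = 0 but N^1 v_2 ≠ 0; then v_{j-1} := N · v_j for j = 2, …, 2.

Pick v_2 = (0, 0, 1, 0, 0)ᵀ.
Then v_1 = N · v_2 = (1, 0, 0, 0, 0)ᵀ.

Sanity check: (A − (5)·I) v_1 = (0, 0, 0, 0, 0)ᵀ = 0. ✓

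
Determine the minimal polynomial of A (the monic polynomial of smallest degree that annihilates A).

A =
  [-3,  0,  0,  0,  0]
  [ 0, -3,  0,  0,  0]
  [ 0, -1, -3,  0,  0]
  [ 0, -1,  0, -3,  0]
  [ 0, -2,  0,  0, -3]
x^2 + 6*x + 9

The characteristic polynomial is χ_A(x) = (x + 3)^5, so the eigenvalues are known. The minimal polynomial is
  m_A(x) = Π_λ (x − λ)^{k_λ}
where k_λ is the size of the *largest* Jordan block for λ (equivalently, the smallest k with (A − λI)^k v = 0 for every generalised eigenvector v of λ).

  λ = -3: largest Jordan block has size 2, contributing (x + 3)^2

So m_A(x) = (x + 3)^2 = x^2 + 6*x + 9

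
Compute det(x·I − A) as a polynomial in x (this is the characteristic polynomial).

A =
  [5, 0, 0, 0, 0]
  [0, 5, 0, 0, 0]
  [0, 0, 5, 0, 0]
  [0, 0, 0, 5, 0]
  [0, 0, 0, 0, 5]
x^5 - 25*x^4 + 250*x^3 - 1250*x^2 + 3125*x - 3125

Expanding det(x·I − A) (e.g. by cofactor expansion or by noting that A is similar to its Jordan form J, which has the same characteristic polynomial as A) gives
  χ_A(x) = x^5 - 25*x^4 + 250*x^3 - 1250*x^2 + 3125*x - 3125
which factors as (x - 5)^5. The eigenvalues (with algebraic multiplicities) are λ = 5 with multiplicity 5.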